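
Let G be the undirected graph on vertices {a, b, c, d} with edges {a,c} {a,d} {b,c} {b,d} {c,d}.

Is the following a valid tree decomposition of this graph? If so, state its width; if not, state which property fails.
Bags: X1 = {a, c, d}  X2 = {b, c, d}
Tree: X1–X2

Every vertex of G appears in some bag (union = {a, b, c, d}); every edge is covered by a bag; and for each vertex v the set of bags containing v is connected in the bag tree. The decomposition is therefore valid. The largest bag has 3 vertices, so the width is 2.

Yes; width 2.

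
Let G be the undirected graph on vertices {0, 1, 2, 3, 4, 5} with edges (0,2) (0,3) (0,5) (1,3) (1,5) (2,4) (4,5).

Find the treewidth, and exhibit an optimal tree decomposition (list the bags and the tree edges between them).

Treewidth 2.
One such decomposition:
Bags: B1 = {0, 1, 3}  B2 = {0, 1, 5}  B3 = {0, 2, 5}  B4 = {2, 4, 5}
Tree: B1–B2, B2–B3, B3–B4

Each bag holds 3 vertices, so the decomposition has width 2, which upper-bounds the treewidth. Since 3–1–5–0–3 is a cycle in G, G is not acyclic. Forests are exactly the graphs of treewidth ≤ 1, so tw(G) ≥ 2. The upper and lower bounds meet at 2, so that is the treewidth.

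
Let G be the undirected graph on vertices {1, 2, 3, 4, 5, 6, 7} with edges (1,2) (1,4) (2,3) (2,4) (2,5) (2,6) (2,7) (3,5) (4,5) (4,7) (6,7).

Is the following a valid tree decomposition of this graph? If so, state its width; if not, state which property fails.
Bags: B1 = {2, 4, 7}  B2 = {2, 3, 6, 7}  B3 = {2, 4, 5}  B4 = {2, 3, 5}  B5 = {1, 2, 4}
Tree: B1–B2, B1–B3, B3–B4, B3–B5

No — bags containing vertex 3 are not connected in the tree.

A tree decomposition must satisfy three properties: every vertex lies in some bag; for every edge, both endpoints lie together in some bag; and for every vertex, the bags containing it form a connected subtree. Here bags containing vertex 3 are not connected in the tree, so the decomposition is invalid.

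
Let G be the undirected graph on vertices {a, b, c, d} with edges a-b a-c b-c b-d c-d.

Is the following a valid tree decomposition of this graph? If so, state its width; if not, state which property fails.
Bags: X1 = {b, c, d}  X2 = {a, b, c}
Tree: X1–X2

Vertex coverage: the bags together contain {a, b, c, d}, the full vertex set. Edge coverage: each edge of G has both endpoints in at least one bag. Running intersection: for every vertex, the bags containing it form a connected subtree. All three properties hold, so this is a valid tree decomposition of width max|bag| − 1 = 2, and hence tw(G) ≤ 2.

Yes; width 2.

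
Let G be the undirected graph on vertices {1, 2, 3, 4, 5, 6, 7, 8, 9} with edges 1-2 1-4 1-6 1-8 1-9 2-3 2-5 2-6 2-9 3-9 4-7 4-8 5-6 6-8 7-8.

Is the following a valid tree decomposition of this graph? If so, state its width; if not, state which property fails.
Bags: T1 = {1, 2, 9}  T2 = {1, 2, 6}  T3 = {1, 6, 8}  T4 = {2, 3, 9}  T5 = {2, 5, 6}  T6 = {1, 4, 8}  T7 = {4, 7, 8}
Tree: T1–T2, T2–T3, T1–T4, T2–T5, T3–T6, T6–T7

Yes; width 2.

Vertex coverage: the bags together contain {1, 2, 3, 4, 5, 6, 7, 8, 9}, the full vertex set. Edge coverage: each edge of G has both endpoints in at least one bag. Running intersection: for every vertex, the bags containing it form a connected subtree. All three properties hold, so this is a valid tree decomposition of width max|bag| − 1 = 2, and hence tw(G) ≤ 2.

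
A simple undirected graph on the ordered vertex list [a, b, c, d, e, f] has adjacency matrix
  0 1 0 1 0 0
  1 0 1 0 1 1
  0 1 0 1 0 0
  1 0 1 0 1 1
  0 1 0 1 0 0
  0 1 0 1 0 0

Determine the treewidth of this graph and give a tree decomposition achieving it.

Treewidth 2.
One such decomposition:
Bags: B1 = {a, b, d}  B2 = {b, d, f}  B3 = {b, d, e}  B4 = {b, c, d}
Tree: B1–B2, B2–B3, B3–B4

Each bag holds 3 vertices, so the decomposition has width 2, which upper-bounds the treewidth. Since b–a–d–f–b is a cycle in G, G is not acyclic. Forests are exactly the graphs of treewidth ≤ 1, so tw(G) ≥ 2. Combining the bounds, tw(G) = 2.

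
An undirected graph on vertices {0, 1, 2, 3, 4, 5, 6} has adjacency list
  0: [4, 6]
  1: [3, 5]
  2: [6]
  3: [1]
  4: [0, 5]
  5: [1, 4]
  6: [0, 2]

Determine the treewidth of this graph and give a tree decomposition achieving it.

Treewidth 1.
One such decomposition:
Bags: B1 = {2, 6}  B2 = {0, 6}  B3 = {0, 4}  B4 = {4, 5}  B5 = {1, 5}  B6 = {1, 3}
Tree: B1–B2, B2–B3, B3–B4, B4–B5, B5–B6

Every bag has size at most 2, so the width is 2 − 1 = 1 and tw(G) ≤ 1. G has an edge, so its treewidth is at least 1. Combining the bounds, tw(G) = 1.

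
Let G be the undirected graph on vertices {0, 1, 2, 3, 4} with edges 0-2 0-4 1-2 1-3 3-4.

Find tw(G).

A width-2 tree decomposition is:
Bags: B1 = {0, 2, 4}  B2 = {1, 2, 4}  B3 = {1, 3, 4}
Tree: B1–B2, B2–B3
Every bag has size at most 3, so the width is 3 − 1 = 2 and tw(G) ≤ 2. The edges 4–0–2–1–3–4 form a cycle, so G is not a tree and its treewidth is at least 2. Hence tw(G) = 2 exactly.

2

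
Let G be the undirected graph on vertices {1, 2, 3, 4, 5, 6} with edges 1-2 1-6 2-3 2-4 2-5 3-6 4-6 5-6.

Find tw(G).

A width-2 tree decomposition is:
Bags: B1 = {1, 2, 6}  B2 = {2, 3, 6}  B3 = {2, 5, 6}  B4 = {2, 4, 6}
Tree: B1–B2, B2–B3, B3–B4
Each bag holds 3 vertices, so the decomposition has width 2, which upper-bounds the treewidth. Since 2–1–6–3–2 is a cycle in G, G is not acyclic. Forests are exactly the graphs of treewidth ≤ 1, so tw(G) ≥ 2. The upper and lower bounds meet at 2, so that is the treewidth.

2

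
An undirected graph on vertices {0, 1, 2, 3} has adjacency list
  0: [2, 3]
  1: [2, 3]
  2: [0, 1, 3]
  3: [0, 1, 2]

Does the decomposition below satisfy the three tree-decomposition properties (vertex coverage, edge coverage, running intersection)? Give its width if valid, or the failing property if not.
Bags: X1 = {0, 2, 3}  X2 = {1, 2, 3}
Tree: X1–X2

Yes; width 2.

Vertex coverage: the bags together contain {0, 1, 2, 3}, the full vertex set. Edge coverage: each edge of G has both endpoints in at least one bag. Running intersection: for every vertex, the bags containing it form a connected subtree. All three properties hold, so this is a valid tree decomposition of width max|bag| − 1 = 2, and hence tw(G) ≤ 2.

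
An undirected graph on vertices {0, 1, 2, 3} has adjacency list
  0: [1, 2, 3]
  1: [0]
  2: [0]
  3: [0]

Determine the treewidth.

A width-1 tree decomposition is:
Bags: B1 = {0, 1}  B2 = {0, 3}  B3 = {0, 2}
Tree: B1–B2, B1–B3
Each bag holds 2 vertices, so the decomposition has width 1, which upper-bounds the treewidth. Since G has at least one edge (e.g. 1–0), it is not an edgeless graph, so tw(G) ≥ 1. Combining the bounds, tw(G) = 1.

1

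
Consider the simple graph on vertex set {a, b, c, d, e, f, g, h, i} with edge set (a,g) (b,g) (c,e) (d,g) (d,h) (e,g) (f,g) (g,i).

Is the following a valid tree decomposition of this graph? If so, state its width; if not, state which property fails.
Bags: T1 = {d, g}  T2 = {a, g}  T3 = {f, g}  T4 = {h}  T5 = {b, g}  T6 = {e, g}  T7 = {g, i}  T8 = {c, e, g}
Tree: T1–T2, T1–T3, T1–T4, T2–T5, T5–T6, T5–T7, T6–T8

A tree decomposition must satisfy three properties: every vertex lies in some bag; for every edge, both endpoints lie together in some bag; and for every vertex, the bags containing it form a connected subtree. Here edge (d,h) lies in no bag, so the decomposition is invalid.

No — edge (d,h) lies in no bag.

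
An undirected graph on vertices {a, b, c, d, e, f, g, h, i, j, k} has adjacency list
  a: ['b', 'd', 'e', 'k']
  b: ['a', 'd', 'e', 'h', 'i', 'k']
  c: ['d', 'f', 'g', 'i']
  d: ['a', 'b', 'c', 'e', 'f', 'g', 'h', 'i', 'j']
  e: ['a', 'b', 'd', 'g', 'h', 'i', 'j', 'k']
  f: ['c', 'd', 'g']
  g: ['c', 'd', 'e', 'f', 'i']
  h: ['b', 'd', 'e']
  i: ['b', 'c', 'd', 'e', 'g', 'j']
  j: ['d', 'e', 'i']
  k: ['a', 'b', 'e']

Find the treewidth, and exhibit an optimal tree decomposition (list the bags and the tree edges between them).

Every bag has size at most 4, so the width is 4 − 1 = 3 and tw(G) ≤ 3. For the lower bound, the 4 vertices {d, e, g, i} are pairwise adjacent, and any tree decomposition puts a clique entirely inside one bag — forcing width ≥ 3. Hence tw(G) = 3 exactly.

Treewidth 3.
One such decomposition:
Bags: B1 = {d, e, g, i}  B2 = {c, d, g, i}  B3 = {b, d, e, i}  B4 = {a, b, d, e}  B5 = {b, d, e, h}  B6 = {a, b, e, k}  B7 = {d, e, i, j}  B8 = {c, d, f, g}
Tree: B1–B2, B1–B3, B3–B4, B3–B5, B4–B6, B1–B7, B2–B8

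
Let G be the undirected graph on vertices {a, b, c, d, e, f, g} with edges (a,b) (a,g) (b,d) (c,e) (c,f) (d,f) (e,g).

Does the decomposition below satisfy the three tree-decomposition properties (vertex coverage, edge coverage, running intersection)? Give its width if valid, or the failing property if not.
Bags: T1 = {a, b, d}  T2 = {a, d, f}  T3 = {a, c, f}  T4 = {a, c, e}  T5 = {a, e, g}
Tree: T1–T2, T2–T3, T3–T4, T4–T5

Yes; width 2.

Checking the three conditions: (i) the bags cover all of {a, b, c, d, e, f, g}; (ii) for each edge, some bag contains both endpoints; (iii) the bags containing any fixed vertex form a subtree. All hold, so the decomposition is valid with width 3 − 1 = 2.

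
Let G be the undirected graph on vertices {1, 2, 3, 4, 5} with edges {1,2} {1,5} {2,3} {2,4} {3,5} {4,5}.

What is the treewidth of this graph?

A width-2 tree decomposition is:
Bags: B1 = {1, 2, 5}  B2 = {2, 3, 5}  B3 = {2, 4, 5}
Tree: B1–B2, B2–B3
Every bag has size at most 3, so the width is 3 − 1 = 2 and tw(G) ≤ 2. The edges 2–1–5–3–2 form a cycle, so G is not a tree and its treewidth is at least 2. The upper and lower bounds meet at 2, so that is the treewidth.

2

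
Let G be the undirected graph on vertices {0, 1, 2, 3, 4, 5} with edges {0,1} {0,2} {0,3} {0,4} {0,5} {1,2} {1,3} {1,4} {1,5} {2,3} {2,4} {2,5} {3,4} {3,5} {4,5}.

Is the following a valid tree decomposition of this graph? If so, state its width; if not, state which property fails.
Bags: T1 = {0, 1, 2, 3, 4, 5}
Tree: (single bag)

Yes; width 5.

Vertex coverage: the bags together contain {0, 1, 2, 3, 4, 5}, the full vertex set. Edge coverage: each edge of G has both endpoints in at least one bag. Running intersection: for every vertex, the bags containing it form a connected subtree. All three properties hold, so this is a valid tree decomposition of width max|bag| − 1 = 5, and hence tw(G) ≤ 5.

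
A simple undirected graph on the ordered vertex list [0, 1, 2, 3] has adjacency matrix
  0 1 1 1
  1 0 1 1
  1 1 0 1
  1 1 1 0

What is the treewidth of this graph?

3

A width-3 tree decomposition is:
Bags: B1 = {0, 1, 2, 3}
Tree: (single bag)
A single bag containing all 4 vertices is trivially a valid decomposition of width 3. Conversely, {0, 1, 2, 3} is a clique of size 4, and the vertices of any clique must share a bag in every tree decomposition; so some bag has ≥ 4 vertices and tw(G) ≥ 3. Therefore the treewidth is 3.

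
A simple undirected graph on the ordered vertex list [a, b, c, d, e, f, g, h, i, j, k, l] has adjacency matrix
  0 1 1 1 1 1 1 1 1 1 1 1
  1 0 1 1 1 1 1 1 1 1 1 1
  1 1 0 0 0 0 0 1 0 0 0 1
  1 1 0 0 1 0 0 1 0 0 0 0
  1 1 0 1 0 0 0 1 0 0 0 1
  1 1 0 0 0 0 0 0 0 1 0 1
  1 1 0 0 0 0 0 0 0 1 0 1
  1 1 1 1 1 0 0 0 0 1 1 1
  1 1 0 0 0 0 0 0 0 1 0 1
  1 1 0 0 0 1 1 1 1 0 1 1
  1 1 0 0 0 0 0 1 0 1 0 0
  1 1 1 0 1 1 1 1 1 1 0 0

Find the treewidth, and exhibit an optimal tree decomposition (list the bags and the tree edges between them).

Treewidth 4.
One such decomposition:
Bags: B1 = {a, b, h, j, l}  B2 = {a, b, c, h, l}  B3 = {a, b, e, h, l}  B4 = {a, b, i, j, l}  B5 = {a, b, d, e, h}  B6 = {a, b, h, j, k}  B7 = {a, b, f, j, l}  B8 = {a, b, g, j, l}
Tree: B1–B2, B2–B3, B1–B4, B3–B5, B1–B6, B1–B7, B7–B8

Each bag holds 5 vertices, so the decomposition has width 4, which upper-bounds the treewidth. On the other hand G contains the 5-clique {a, b, d, e, h}. A clique must lie in a single bag of any decomposition, so no decomposition can have width below 4. Combining the bounds, tw(G) = 4.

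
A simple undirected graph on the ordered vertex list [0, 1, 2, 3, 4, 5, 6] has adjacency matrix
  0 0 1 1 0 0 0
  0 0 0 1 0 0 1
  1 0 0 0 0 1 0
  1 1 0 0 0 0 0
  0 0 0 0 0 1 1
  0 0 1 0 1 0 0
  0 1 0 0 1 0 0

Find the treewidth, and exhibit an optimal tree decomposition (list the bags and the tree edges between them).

Every bag has size at most 3, so the width is 3 − 1 = 2 and tw(G) ≤ 2. For the lower bound, G contains the cycle 2–5–4–6–1–3–0–2, so G is not a forest; only forests have treewidth ≤ 1, hence tw(G) ≥ 2. Combining the bounds, tw(G) = 2.

Treewidth 2.
Bags: B1 = {2, 4, 5}  B2 = {2, 4, 6}  B3 = {1, 2, 6}  B4 = {1, 2, 3}  B5 = {0, 2, 3}
Tree: B1–B2, B2–B3, B3–B4, B4–B5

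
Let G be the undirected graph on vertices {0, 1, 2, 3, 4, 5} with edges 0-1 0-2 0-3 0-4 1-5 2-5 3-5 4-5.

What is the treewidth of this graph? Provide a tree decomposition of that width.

Treewidth 2.
One such decomposition:
Bags: B1 = {0, 2, 5}  B2 = {0, 1, 5}  B3 = {0, 3, 5}  B4 = {0, 4, 5}
Tree: B1–B2, B2–B3, B3–B4

Each bag holds 3 vertices, so the decomposition has width 2, which upper-bounds the treewidth. For the lower bound, G contains the cycle 0–2–5–1–0, so G is not a forest; only forests have treewidth ≤ 1, hence tw(G) ≥ 2. The upper and lower bounds meet at 2, so that is the treewidth.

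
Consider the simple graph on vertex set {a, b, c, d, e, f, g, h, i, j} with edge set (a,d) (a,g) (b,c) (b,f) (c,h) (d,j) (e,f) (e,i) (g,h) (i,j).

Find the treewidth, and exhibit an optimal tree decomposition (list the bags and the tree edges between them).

Treewidth 2.
One such decomposition:
Bags: B1 = {d, i, j}  B2 = {d, e, i}  B3 = {d, e, f}  B4 = {b, d, f}  B5 = {b, c, d}  B6 = {c, d, h}  B7 = {d, g, h}  B8 = {a, d, g}
Tree: B1–B2, B2–B3, B3–B4, B4–B5, B5–B6, B6–B7, B7–B8

The largest bag has 3 vertices, giving width 2; this decomposition certifies tw(G) ≤ 2. The edges d–j–i–e–f–b–c–h–g–a–d form a cycle, so G is not a tree and its treewidth is at least 2. Combining the bounds, tw(G) = 2.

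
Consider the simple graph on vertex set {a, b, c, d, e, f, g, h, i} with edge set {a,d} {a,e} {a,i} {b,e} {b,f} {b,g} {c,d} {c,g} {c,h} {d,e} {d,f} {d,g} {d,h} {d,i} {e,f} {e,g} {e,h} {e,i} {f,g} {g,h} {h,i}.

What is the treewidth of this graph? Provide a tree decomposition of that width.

Every bag has size at most 4, so the width is 4 − 1 = 3 and tw(G) ≤ 3. For the lower bound, the 4 vertices {d, e, g, h} are pairwise adjacent, and any tree decomposition puts a clique entirely inside one bag — forcing width ≥ 3. Therefore the treewidth is 3.

Treewidth 3.
One such decomposition:
Bags: B1 = {d, e, g, h}  B2 = {d, e, f, g}  B3 = {c, d, g, h}  B4 = {d, e, h, i}  B5 = {b, e, f, g}  B6 = {a, d, e, i}
Tree: B1–B2, B1–B3, B1–B4, B2–B5, B4–B6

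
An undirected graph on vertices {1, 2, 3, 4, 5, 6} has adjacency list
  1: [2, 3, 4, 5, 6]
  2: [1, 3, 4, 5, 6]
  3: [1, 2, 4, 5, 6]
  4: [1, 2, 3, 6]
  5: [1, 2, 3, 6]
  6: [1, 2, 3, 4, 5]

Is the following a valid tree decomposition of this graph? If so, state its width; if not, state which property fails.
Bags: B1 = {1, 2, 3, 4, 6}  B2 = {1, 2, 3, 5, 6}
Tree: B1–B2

Vertex coverage: the bags together contain {1, 2, 3, 4, 5, 6}, the full vertex set. Edge coverage: each edge of G has both endpoints in at least one bag. Running intersection: for every vertex, the bags containing it form a connected subtree. All three properties hold, so this is a valid tree decomposition of width max|bag| − 1 = 4, and hence tw(G) ≤ 4.

Yes; width 4.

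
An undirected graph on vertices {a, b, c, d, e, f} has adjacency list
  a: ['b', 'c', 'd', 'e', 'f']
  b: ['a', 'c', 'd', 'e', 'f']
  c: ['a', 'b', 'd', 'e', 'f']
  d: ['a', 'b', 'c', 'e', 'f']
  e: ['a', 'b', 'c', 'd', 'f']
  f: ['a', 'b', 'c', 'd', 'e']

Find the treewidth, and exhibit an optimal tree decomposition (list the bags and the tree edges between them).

Treewidth 5.
One optimal decomposition is:
Bags: B1 = {a, b, c, d, e, f}
Tree: (single bag)

A single bag containing all 6 vertices is trivially a valid decomposition of width 5. For the lower bound, the 6 vertices {a, b, c, d, e, f} are pairwise adjacent, and any tree decomposition puts a clique entirely inside one bag — forcing width ≥ 5. Hence tw(G) = 5 exactly.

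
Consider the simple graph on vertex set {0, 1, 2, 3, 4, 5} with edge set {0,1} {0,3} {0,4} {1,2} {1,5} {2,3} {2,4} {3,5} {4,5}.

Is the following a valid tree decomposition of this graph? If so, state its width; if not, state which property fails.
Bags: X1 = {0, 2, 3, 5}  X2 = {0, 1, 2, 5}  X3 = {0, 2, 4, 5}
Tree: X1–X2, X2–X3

Yes; width 3.

Checking the three conditions: (i) the bags cover all of {0, 1, 2, 3, 4, 5}; (ii) for each edge, some bag contains both endpoints; (iii) the bags containing any fixed vertex form a subtree. All hold, so the decomposition is valid with width 4 − 1 = 3.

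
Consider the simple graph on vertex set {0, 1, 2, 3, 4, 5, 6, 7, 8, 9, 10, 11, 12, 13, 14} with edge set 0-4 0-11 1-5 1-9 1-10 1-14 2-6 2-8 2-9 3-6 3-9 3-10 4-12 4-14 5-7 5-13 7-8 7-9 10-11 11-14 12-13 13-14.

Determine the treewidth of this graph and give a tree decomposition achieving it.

The largest bag has 4 vertices, giving width 3; this decomposition certifies tw(G) ≤ 3. For the lower bound: the 4 vertex sets {0,4,12}, {13}, {14}, {1,5,10,11} are disjoint, each induces a connected subgraph, and every pair is joined by at least one edge of G. Contracting each set to a single vertex therefore yields K_{4} as a minor, and since treewidth is minor-monotone, tw(G) ≥ tw(K_{4}) = 3. The upper and lower bounds meet at 3, so that is the treewidth.

Treewidth 3.
One such decomposition:
Bags: B1 = {0, 4, 12, 13}  B2 = {0, 4, 13, 14}  B3 = {0, 11, 13, 14}  B4 = {5, 11, 13, 14}  B5 = {1, 5, 11, 14}  B6 = {1, 5, 10, 11}  B7 = {1, 5, 7, 10}  B8 = {1, 7, 9, 10}  B9 = {3, 7, 9, 10}  B10 = {3, 7, 8, 9}  B11 = {2, 3, 8, 9}  B12 = {2, 3, 6, 8}
Tree: B1–B2, B2–B3, B3–B4, B4–B5, B5–B6, B6–B7, B7–B8, B8–B9, B9–B10, B10–B11, B11–B12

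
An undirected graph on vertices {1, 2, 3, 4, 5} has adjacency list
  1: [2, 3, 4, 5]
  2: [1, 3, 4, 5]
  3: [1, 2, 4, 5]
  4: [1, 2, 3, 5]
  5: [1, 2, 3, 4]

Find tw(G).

4

A width-4 tree decomposition is:
Bags: B1 = {1, 2, 3, 4, 5}
Tree: (single bag)
A single bag containing all 5 vertices is trivially a valid decomposition of width 4. For the lower bound, the 5 vertices {1, 2, 3, 4, 5} are pairwise adjacent, and any tree decomposition puts a clique entirely inside one bag — forcing width ≥ 4. Combining the bounds, tw(G) = 4.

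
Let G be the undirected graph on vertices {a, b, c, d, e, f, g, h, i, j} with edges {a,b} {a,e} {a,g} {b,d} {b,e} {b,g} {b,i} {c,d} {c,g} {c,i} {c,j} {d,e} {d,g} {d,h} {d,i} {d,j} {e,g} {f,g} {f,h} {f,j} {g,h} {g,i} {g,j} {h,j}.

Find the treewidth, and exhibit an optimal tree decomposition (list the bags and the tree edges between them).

The largest bag has 4 vertices, giving width 3; this decomposition certifies tw(G) ≤ 3. On the other hand G contains the 4-clique {d, g, h, j}. A clique must lie in a single bag of any decomposition, so no decomposition can have width below 3. The upper and lower bounds meet at 3, so that is the treewidth.

Treewidth 3.
One optimal decomposition is:
Bags: B1 = {c, d, g, i}  B2 = {c, d, g, j}  B3 = {b, d, g, i}  B4 = {d, g, h, j}  B5 = {b, d, e, g}  B6 = {a, b, e, g}  B7 = {f, g, h, j}
Tree: B1–B2, B1–B3, B2–B4, B3–B5, B5–B6, B4–B7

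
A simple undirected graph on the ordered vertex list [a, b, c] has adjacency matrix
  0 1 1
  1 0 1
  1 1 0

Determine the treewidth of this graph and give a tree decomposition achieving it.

Treewidth 2.
One such decomposition:
Bags: B1 = {a, b, c}
Tree: (single bag)

A single bag containing all 3 vertices is trivially a valid decomposition of width 2. Conversely, {a, b, c} is a clique of size 3, and the vertices of any clique must share a bag in every tree decomposition; so some bag has ≥ 3 vertices and tw(G) ≥ 2. The upper and lower bounds meet at 2, so that is the treewidth.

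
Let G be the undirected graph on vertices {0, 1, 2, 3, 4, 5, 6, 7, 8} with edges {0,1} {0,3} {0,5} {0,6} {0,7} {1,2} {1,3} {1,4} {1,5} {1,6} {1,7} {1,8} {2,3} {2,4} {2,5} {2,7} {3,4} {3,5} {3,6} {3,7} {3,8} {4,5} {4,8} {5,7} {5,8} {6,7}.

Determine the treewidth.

4

A width-4 tree decomposition is:
Bags: B1 = {1, 2, 3, 5, 7}  B2 = {0, 1, 3, 5, 7}  B3 = {1, 2, 3, 4, 5}  B4 = {1, 3, 4, 5, 8}  B5 = {0, 1, 3, 6, 7}
Tree: B1–B2, B1–B3, B3–B4, B2–B5
Every bag has size at most 5, so the width is 5 − 1 = 4 and tw(G) ≤ 4. Conversely, {0, 1, 3, 5, 7} is a clique of size 5, and the vertices of any clique must share a bag in every tree decomposition; so some bag has ≥ 5 vertices and tw(G) ≥ 4. Combining the bounds, tw(G) = 4.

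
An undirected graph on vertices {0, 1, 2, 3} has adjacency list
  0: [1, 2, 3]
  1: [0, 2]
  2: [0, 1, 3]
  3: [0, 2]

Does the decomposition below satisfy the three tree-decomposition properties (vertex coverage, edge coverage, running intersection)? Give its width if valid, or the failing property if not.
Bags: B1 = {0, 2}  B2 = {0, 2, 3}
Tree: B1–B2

A tree decomposition must satisfy three properties: every vertex lies in some bag; for every edge, both endpoints lie together in some bag; and for every vertex, the bags containing it form a connected subtree. Here vertex 1 appears in no bag, so the decomposition is invalid.

No — vertex 1 appears in no bag.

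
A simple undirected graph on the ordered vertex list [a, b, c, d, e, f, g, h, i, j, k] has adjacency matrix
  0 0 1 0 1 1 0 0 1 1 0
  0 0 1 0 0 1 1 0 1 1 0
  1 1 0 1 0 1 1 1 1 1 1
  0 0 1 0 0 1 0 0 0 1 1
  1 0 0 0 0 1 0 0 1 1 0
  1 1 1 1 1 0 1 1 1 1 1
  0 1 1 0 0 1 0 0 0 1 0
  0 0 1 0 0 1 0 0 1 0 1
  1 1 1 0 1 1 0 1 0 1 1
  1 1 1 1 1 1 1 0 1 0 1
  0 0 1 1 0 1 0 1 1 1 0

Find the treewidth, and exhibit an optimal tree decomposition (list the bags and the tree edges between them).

Every bag has size at most 5, so the width is 5 − 1 = 4 and tw(G) ≤ 4. Conversely, {a, e, f, i, j} is a clique of size 5, and the vertices of any clique must share a bag in every tree decomposition; so some bag has ≥ 5 vertices and tw(G) ≥ 4. The upper and lower bounds meet at 4, so that is the treewidth.

Treewidth 4.
One such decomposition:
Bags: B1 = {c, f, i, j, k}  B2 = {a, c, f, i, j}  B3 = {c, f, h, i, k}  B4 = {a, e, f, i, j}  B5 = {b, c, f, i, j}  B6 = {b, c, f, g, j}  B7 = {c, d, f, j, k}
Tree: B1–B2, B1–B3, B2–B4, B2–B5, B5–B6, B1–B7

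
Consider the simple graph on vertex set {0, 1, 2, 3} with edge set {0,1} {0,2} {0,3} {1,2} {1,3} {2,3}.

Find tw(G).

3

A width-3 tree decomposition is:
Bags: B1 = {0, 1, 2, 3}
Tree: (single bag)
With just one bag of size 4, the width is 4 − 1 = 3, so tw(G) ≤ 3. On the other hand G contains the 4-clique {0, 1, 2, 3}. A clique must lie in a single bag of any decomposition, so no decomposition can have width below 3. Hence tw(G) = 3 exactly.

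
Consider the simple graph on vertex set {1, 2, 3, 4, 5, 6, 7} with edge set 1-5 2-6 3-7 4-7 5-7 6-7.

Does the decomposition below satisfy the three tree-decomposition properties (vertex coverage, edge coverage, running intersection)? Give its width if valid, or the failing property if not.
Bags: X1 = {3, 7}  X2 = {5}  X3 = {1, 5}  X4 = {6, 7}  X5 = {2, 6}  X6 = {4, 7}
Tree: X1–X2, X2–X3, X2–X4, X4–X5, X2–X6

No — edge (7,5) lies in no bag.

A tree decomposition must satisfy three properties: every vertex lies in some bag; for every edge, both endpoints lie together in some bag; and for every vertex, the bags containing it form a connected subtree. Here edge (7,5) lies in no bag, so the decomposition is invalid.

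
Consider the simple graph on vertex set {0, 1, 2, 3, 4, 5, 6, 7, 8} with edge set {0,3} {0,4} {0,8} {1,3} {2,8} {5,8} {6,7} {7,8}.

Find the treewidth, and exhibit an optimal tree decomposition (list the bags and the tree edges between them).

Treewidth 1.
One optimal decomposition is:
Bags: B1 = {0, 8}  B2 = {7, 8}  B3 = {6, 7}  B4 = {0, 4}  B5 = {0, 3}  B6 = {1, 3}  B7 = {2, 8}  B8 = {5, 8}
Tree: B1–B2, B2–B3, B1–B4, B1–B5, B5–B6, B2–B7, B7–B8

Every bag has size at most 2, so the width is 2 − 1 = 1 and tw(G) ≤ 1. Since G has at least one edge (e.g. 0–8), it is not an edgeless graph, so tw(G) ≥ 1. Therefore the treewidth is 1.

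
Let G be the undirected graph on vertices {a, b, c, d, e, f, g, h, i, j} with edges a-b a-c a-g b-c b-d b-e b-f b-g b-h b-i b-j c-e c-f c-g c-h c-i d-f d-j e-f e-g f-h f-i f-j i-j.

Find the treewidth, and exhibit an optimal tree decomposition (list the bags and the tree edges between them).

Treewidth 3.
One such decomposition:
Bags: B1 = {a, b, c, g}  B2 = {b, c, e, g}  B3 = {b, c, e, f}  B4 = {b, c, f, i}  B5 = {b, c, f, h}  B6 = {b, f, i, j}  B7 = {b, d, f, j}
Tree: B1–B2, B2–B3, B3–B4, B4–B5, B4–B6, B6–B7

Each bag holds 4 vertices, so the decomposition has width 3, which upper-bounds the treewidth. On the other hand G contains the 4-clique {b, c, e, g}. A clique must lie in a single bag of any decomposition, so no decomposition can have width below 3. The upper and lower bounds meet at 3, so that is the treewidth.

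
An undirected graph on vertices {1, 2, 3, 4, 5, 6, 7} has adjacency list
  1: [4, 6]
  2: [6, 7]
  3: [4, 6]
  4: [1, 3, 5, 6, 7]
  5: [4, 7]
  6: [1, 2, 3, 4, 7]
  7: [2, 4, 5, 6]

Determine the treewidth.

2

A width-2 tree decomposition is:
Bags: B1 = {3, 4, 6}  B2 = {4, 6, 7}  B3 = {4, 5, 7}  B4 = {2, 6, 7}  B5 = {1, 4, 6}
Tree: B1–B2, B2–B3, B2–B4, B1–B5
The largest bag has 3 vertices, giving width 2; this decomposition certifies tw(G) ≤ 2. Conversely, {2, 6, 7} is a clique of size 3, and the vertices of any clique must share a bag in every tree decomposition; so some bag has ≥ 3 vertices and tw(G) ≥ 2. Hence tw(G) = 2 exactly.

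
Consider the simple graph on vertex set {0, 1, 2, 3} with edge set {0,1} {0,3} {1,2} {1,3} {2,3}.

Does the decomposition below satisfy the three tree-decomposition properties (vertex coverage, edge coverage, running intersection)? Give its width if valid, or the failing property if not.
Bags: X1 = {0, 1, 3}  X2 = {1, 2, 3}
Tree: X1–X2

Yes; width 2.

Vertex coverage: the bags together contain {0, 1, 2, 3}, the full vertex set. Edge coverage: each edge of G has both endpoints in at least one bag. Running intersection: for every vertex, the bags containing it form a connected subtree. All three properties hold, so this is a valid tree decomposition of width max|bag| − 1 = 2, and hence tw(G) ≤ 2.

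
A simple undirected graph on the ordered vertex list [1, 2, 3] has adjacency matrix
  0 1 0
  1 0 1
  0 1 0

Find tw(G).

A width-1 tree decomposition is:
Bags: B1 = {1, 2}  B2 = {2, 3}
Tree: B1–B2
Every bag has size at most 2, so the width is 2 − 1 = 1 and tw(G) ≤ 1. Any graph with an edge has treewidth ≥ 1, and G has the edge 2–1. Hence tw(G) = 1 exactly.

1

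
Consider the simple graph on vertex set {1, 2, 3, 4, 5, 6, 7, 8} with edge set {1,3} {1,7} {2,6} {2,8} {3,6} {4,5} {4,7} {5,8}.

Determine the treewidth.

A width-2 tree decomposition is:
Bags: B1 = {4, 5, 8}  B2 = {2, 4, 8}  B3 = {2, 4, 6}  B4 = {3, 4, 6}  B5 = {1, 3, 4}  B6 = {1, 4, 7}
Tree: B1–B2, B2–B3, B3–B4, B4–B5, B5–B6
Every bag has size at most 3, so the width is 3 − 1 = 2 and tw(G) ≤ 2. For the lower bound, G contains the cycle 4–5–8–2–6–3–1–7–4, so G is not a forest; only forests have treewidth ≤ 1, hence tw(G) ≥ 2. Therefore the treewidth is 2.

2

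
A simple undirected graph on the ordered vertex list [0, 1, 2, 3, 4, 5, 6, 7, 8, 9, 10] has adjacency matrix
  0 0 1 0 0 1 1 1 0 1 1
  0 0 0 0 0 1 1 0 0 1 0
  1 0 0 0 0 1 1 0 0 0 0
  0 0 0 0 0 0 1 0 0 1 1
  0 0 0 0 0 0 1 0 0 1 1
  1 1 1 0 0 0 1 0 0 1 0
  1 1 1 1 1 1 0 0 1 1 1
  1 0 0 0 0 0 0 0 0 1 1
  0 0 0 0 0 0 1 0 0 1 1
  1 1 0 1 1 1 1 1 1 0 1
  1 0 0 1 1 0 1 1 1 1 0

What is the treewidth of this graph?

A width-3 tree decomposition is:
Bags: B1 = {3, 6, 9, 10}  B2 = {0, 6, 9, 10}  B3 = {4, 6, 9, 10}  B4 = {0, 7, 9, 10}  B5 = {6, 8, 9, 10}  B6 = {0, 5, 6, 9}  B7 = {1, 5, 6, 9}  B8 = {0, 2, 5, 6}
Tree: B1–B2, B1–B3, B2–B4, B2–B5, B2–B6, B6–B7, B6–B8
Every bag has size at most 4, so the width is 4 − 1 = 3 and tw(G) ≤ 3. On the other hand G contains the 4-clique {1, 5, 6, 9}. A clique must lie in a single bag of any decomposition, so no decomposition can have width below 3. Hence tw(G) = 3 exactly.

3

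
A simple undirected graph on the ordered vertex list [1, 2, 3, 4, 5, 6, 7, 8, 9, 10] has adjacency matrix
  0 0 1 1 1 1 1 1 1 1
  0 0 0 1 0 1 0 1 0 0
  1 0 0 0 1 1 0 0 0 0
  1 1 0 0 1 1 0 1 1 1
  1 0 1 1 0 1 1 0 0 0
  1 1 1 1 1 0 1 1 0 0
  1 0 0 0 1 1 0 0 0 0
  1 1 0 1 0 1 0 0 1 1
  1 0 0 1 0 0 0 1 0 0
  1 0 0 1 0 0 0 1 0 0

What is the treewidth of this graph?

3

A width-3 tree decomposition is:
Bags: B1 = {1, 4, 6, 8}  B2 = {1, 4, 5, 6}  B3 = {1, 4, 8, 10}  B4 = {2, 4, 6, 8}  B5 = {1, 5, 6, 7}  B6 = {1, 4, 8, 9}  B7 = {1, 3, 5, 6}
Tree: B1–B2, B1–B3, B1–B4, B2–B5, B3–B6, B2–B7
Every bag has size at most 4, so the width is 4 − 1 = 3 and tw(G) ≤ 3. Conversely, {1, 3, 5, 6} is a clique of size 4, and the vertices of any clique must share a bag in every tree decomposition; so some bag has ≥ 4 vertices and tw(G) ≥ 3. The upper and lower bounds meet at 3, so that is the treewidth.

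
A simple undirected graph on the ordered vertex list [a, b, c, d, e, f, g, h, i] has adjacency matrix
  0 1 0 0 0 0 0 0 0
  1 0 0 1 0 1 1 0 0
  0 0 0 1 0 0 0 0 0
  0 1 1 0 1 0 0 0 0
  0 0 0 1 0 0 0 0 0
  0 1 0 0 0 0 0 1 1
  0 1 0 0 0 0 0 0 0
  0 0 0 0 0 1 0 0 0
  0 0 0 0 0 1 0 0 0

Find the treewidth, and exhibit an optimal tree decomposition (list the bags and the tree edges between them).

Every bag has size at most 2, so the width is 2 − 1 = 1 and tw(G) ≤ 1. G has an edge, so its treewidth is at least 1. The upper and lower bounds meet at 1, so that is the treewidth.

Treewidth 1.
Bags: B1 = {b, f}  B2 = {b, d}  B3 = {d, e}  B4 = {c, d}  B5 = {f, i}  B6 = {b, g}  B7 = {f, h}  B8 = {a, b}
Tree: B1–B2, B2–B3, B2–B4, B1–B5, B2–B6, B1–B7, B2–B8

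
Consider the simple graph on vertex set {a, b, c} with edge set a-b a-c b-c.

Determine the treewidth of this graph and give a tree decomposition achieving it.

Treewidth 2.
One optimal decomposition is:
Bags: B1 = {a, b, c}
Tree: (single bag)

With just one bag of size 3, the width is 3 − 1 = 2, so tw(G) ≤ 2. For the lower bound, the 3 vertices {a, b, c} are pairwise adjacent, and any tree decomposition puts a clique entirely inside one bag — forcing width ≥ 2. The upper and lower bounds meet at 2, so that is the treewidth.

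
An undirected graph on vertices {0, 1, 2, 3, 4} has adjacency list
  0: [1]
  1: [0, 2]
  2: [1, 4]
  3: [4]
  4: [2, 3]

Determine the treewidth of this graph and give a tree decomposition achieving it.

The largest bag has 2 vertices, giving width 1; this decomposition certifies tw(G) ≤ 1. G has an edge, so its treewidth is at least 1. Combining the bounds, tw(G) = 1.

Treewidth 1.
One optimal decomposition is:
Bags: B1 = {3, 4}  B2 = {2, 4}  B3 = {1, 2}  B4 = {0, 1}
Tree: B1–B2, B2–B3, B3–B4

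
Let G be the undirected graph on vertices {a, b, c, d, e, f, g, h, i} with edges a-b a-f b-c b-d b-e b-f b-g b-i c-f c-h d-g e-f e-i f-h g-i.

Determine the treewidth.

A width-2 tree decomposition is:
Bags: B1 = {b, e, i}  B2 = {b, e, f}  B3 = {b, g, i}  B4 = {b, d, g}  B5 = {a, b, f}  B6 = {b, c, f}  B7 = {c, f, h}
Tree: B1–B2, B1–B3, B3–B4, B2–B5, B2–B6, B6–B7
Each bag holds 3 vertices, so the decomposition has width 2, which upper-bounds the treewidth. For the lower bound, the 3 vertices {c, f, h} are pairwise adjacent, and any tree decomposition puts a clique entirely inside one bag — forcing width ≥ 2. Combining the bounds, tw(G) = 2.

2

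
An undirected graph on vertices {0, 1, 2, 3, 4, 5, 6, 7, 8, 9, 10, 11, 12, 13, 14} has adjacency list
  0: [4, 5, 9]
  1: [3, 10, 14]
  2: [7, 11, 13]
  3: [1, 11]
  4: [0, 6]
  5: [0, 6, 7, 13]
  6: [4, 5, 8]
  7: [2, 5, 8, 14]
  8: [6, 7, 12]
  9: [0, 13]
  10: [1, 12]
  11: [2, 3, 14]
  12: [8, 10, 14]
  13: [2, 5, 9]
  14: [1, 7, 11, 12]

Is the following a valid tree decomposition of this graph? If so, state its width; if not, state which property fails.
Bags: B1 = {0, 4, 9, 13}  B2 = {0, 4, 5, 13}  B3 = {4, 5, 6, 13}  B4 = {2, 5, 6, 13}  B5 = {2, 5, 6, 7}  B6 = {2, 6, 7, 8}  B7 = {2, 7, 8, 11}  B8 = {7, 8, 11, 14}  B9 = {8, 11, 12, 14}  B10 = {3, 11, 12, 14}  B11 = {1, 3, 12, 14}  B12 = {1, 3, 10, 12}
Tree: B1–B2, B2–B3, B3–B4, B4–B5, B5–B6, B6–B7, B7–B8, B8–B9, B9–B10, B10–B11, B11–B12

Every vertex of G appears in some bag (union = {0, 1, 2, 3, 4, 5, 6, 7, 8, 9, 10, 11, 12, 13, 14}); every edge is covered by a bag; and for each vertex v the set of bags containing v is connected in the bag tree. The decomposition is therefore valid. The largest bag has 4 vertices, so the width is 3.

Yes; width 3.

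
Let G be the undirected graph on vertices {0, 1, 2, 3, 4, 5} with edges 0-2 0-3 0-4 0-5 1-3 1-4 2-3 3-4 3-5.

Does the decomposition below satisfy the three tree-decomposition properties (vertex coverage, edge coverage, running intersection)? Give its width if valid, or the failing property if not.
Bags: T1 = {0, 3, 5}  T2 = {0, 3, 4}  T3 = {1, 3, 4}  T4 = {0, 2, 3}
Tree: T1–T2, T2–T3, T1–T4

Yes; width 2.

Checking the three conditions: (i) the bags cover all of {0, 1, 2, 3, 4, 5}; (ii) for each edge, some bag contains both endpoints; (iii) the bags containing any fixed vertex form a subtree. All hold, so the decomposition is valid with width 3 − 1 = 2.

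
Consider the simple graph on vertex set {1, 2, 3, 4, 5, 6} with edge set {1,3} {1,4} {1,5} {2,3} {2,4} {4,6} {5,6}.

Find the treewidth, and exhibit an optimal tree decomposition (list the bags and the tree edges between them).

Every bag has size at most 3, so the width is 3 − 1 = 2 and tw(G) ≤ 2. The edges 6–5–1–4–6 form a cycle, so G is not a tree and its treewidth is at least 2. Therefore the treewidth is 2.

Treewidth 2.
Bags: B1 = {4, 5, 6}  B2 = {1, 4, 5}  B3 = {1, 2, 4}  B4 = {1, 2, 3}
Tree: B1–B2, B2–B3, B3–B4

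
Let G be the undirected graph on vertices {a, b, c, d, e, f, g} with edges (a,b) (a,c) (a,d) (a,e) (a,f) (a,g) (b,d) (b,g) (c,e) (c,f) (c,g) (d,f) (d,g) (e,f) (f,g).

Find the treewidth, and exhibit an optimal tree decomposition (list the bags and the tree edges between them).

Each bag holds 4 vertices, so the decomposition has width 3, which upper-bounds the treewidth. For the lower bound, the 4 vertices {a, d, f, g} are pairwise adjacent, and any tree decomposition puts a clique entirely inside one bag — forcing width ≥ 3. The upper and lower bounds meet at 3, so that is the treewidth.

Treewidth 3.
One optimal decomposition is:
Bags: B1 = {a, c, f, g}  B2 = {a, d, f, g}  B3 = {a, c, e, f}  B4 = {a, b, d, g}
Tree: B1–B2, B1–B3, B2–B4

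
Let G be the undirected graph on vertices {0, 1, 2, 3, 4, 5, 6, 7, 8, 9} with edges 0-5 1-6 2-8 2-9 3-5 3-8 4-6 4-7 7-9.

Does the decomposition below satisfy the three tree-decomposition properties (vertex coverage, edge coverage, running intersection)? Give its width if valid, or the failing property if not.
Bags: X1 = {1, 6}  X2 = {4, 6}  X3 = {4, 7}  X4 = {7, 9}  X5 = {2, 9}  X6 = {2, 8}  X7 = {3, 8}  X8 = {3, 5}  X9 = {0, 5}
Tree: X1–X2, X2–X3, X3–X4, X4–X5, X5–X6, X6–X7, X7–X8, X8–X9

Yes; width 1.

Checking the three conditions: (i) the bags cover all of {0, 1, 2, 3, 4, 5, 6, 7, 8, 9}; (ii) for each edge, some bag contains both endpoints; (iii) the bags containing any fixed vertex form a subtree. All hold, so the decomposition is valid with width 2 − 1 = 1.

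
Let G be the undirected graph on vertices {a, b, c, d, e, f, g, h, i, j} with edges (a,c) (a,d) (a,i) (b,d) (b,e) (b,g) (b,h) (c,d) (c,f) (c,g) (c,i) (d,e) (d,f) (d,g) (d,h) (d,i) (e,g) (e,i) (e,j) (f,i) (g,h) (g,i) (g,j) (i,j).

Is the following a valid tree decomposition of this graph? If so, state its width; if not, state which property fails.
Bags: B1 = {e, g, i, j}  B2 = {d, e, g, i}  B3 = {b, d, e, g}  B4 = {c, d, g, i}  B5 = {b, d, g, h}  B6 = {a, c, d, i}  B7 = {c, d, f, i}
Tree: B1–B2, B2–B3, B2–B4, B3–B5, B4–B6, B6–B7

Vertex coverage: the bags together contain {a, b, c, d, e, f, g, h, i, j}, the full vertex set. Edge coverage: each edge of G has both endpoints in at least one bag. Running intersection: for every vertex, the bags containing it form a connected subtree. All three properties hold, so this is a valid tree decomposition of width max|bag| − 1 = 3, and hence tw(G) ≤ 3.

Yes; width 3.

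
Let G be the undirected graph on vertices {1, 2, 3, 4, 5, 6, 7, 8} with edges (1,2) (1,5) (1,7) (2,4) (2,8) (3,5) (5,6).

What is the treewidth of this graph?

A width-1 tree decomposition is:
Bags: B1 = {1, 2}  B2 = {1, 7}  B3 = {1, 5}  B4 = {2, 4}  B5 = {3, 5}  B6 = {2, 8}  B7 = {5, 6}
Tree: B1–B2, B1–B3, B1–B4, B3–B5, B4–B6, B3–B7
The largest bag has 2 vertices, giving width 1; this decomposition certifies tw(G) ≤ 1. Since G has at least one edge (e.g. 1–2), it is not an edgeless graph, so tw(G) ≥ 1. The upper and lower bounds meet at 1, so that is the treewidth.

1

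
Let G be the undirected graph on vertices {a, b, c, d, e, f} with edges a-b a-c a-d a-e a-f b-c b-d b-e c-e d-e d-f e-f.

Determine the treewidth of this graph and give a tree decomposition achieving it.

Treewidth 3.
Bags: B1 = {a, d, e, f}  B2 = {a, b, d, e}  B3 = {a, b, c, e}
Tree: B1–B2, B2–B3

Each bag holds 4 vertices, so the decomposition has width 3, which upper-bounds the treewidth. On the other hand G contains the 4-clique {a, d, e, f}. A clique must lie in a single bag of any decomposition, so no decomposition can have width below 3. Hence tw(G) = 3 exactly.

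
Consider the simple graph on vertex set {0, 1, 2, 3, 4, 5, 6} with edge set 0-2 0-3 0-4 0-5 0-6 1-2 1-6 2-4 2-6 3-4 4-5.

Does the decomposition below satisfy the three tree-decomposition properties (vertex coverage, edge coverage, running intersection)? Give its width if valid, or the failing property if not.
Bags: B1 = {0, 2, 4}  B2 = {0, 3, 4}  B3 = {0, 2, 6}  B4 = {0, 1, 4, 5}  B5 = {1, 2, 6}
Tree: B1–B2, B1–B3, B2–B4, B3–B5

No — bags containing vertex 1 are not connected in the tree.

A tree decomposition must satisfy three properties: every vertex lies in some bag; for every edge, both endpoints lie together in some bag; and for every vertex, the bags containing it form a connected subtree. Here bags containing vertex 1 are not connected in the tree, so the decomposition is invalid.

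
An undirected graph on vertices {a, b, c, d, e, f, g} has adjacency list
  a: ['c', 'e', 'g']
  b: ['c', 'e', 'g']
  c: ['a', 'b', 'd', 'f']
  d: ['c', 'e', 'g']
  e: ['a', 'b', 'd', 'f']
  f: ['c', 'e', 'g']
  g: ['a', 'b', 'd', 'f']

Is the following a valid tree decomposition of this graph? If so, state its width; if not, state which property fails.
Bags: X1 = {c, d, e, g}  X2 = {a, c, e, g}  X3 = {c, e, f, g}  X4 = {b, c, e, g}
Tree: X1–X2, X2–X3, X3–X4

Yes; width 3.

Checking the three conditions: (i) the bags cover all of {a, b, c, d, e, f, g}; (ii) for each edge, some bag contains both endpoints; (iii) the bags containing any fixed vertex form a subtree. All hold, so the decomposition is valid with width 4 − 1 = 3.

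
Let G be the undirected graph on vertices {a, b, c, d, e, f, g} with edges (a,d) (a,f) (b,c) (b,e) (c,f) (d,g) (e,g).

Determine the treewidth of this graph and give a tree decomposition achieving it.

Treewidth 2.
One such decomposition:
Bags: B1 = {b, e, g}  B2 = {b, c, g}  B3 = {c, f, g}  B4 = {a, f, g}  B5 = {a, d, g}
Tree: B1–B2, B2–B3, B3–B4, B4–B5

The largest bag has 3 vertices, giving width 2; this decomposition certifies tw(G) ≤ 2. For the lower bound, G contains the cycle g–e–b–c–f–a–d–g, so G is not a forest; only forests have treewidth ≤ 1, hence tw(G) ≥ 2. The upper and lower bounds meet at 2, so that is the treewidth.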